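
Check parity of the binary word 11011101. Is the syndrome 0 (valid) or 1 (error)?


Syndrome = XOR of all bits = 1 XOR 1 XOR 0 XOR 1 XOR 1 XOR 1 XOR 0 XOR 1 = 0

0


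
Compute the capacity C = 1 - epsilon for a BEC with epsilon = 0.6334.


C = 1 - epsilon = 1 - 0.6334 = 0.3666

0.3666 bits


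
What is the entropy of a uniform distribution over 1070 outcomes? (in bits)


H = log2(n) = log2(1070) = 10.0634

10.0634 bits


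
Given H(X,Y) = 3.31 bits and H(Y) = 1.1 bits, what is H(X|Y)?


H(X|Y) = H(X,Y) - H(Y) = 3.31 - 1.1 = 2.21

2.21 bits


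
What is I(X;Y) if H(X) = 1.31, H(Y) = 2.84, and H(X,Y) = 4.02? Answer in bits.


I(X;Y) = H(X) + H(Y) - H(X,Y) = 1.31 + 2.84 - 4.02 = 0.13

0.13 bits


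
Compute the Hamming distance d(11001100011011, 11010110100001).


Count differing positions: . . . ^ ^ . ^ . ^ ^ ^ . ^ . = 7 differences

7


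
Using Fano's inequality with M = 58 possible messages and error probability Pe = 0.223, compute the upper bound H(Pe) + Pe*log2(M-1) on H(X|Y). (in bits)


H(Pe) = -Pe*log2(Pe) - (1-Pe)*log2(1-Pe) = -0.223*log2(0.223) - 0.777*log2(0.777) = 0.482769 + 0.282838 = 0.7656. Pe*log2(M-1) = 0.223*log2(57) = 1.300734. Bound = H(Pe) + Pe*log2(M-1) = 0.482769 + 0.282838 + 1.300734 = 2.0663

2.0663 bits


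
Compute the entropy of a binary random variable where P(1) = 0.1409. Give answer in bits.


H = -p*log2(p) - (1-p)*log2(1-p). -0.1409*log2(0.1409) = 0.398360; -0.8591*log2(0.8591) = 0.188231. H = 0.398360 + 0.188231 = 0.5866

0.5866 bits


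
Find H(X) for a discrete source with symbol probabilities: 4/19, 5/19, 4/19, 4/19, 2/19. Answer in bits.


H = -sum(p_i * log2(p_i)). Terms: -(4/19)*log2(4/19) = 0.473248; -(5/19)*log2(5/19) = 0.506842; -(4/19)*log2(4/19) = 0.473248; -(4/19)*log2(4/19) = 0.473248; -(2/19)*log2(2/19) = 0.341887. H = 0.473248 + 0.506842 + 0.473248 + 0.473248 + 0.341887 = 2.2685

2.2685 bits


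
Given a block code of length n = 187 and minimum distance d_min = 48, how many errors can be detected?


Detection capability = d_min - 1 = 48 - 1 = 47

47 errors


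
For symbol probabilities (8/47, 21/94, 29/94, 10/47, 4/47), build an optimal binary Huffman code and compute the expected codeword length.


Huffman construction (repeatedly merge the two least-probable nodes; each merge adds 1 bit to every symbol beneath it): 4/47 + 8/47 = 12/47; 10/47 + 21/94 = 41/94; 12/47 + 29/94 = 53/94; 41/94 + 53/94 = 1. Resulting codeword lengths (in the order the probabilities were given): (3, 2, 2, 2, 3). L_avg = sum(p_i * l_i) = 8/47*3 + 21/94*2 + 29/94*2 + 10/47*2 + 4/47*3 = 106/47 = 2.2553

2.2553 bits


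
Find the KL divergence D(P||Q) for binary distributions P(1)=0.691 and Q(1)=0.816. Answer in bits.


KL = p*log2(p/q) + (1-p)*log2((1-p)/(1-q)) = 0.691*log2(0.691/0.816) + 0.309*log2(0.309/0.184) = 0.0653

0.0653 bits


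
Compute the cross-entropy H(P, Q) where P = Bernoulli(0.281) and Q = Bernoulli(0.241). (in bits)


H(P,Q) = -p*log2(q) - (1-p)*log2(1-q). -0.281*log2(0.241) = 0.576863; -0.719*log2(0.759) = 0.286038. H(P,Q) = 0.576863 + 0.286038 = 0.8629

0.8629 bits


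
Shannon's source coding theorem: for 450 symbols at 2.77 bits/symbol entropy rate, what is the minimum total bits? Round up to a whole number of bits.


Minimum bits >= n * H = 450 * 2.77 = 1246.5, rounded up to a whole number of bits = 1247

1247 bits


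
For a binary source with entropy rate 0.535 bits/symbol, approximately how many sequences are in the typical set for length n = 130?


log2|A_typical| = nH = 130 * 0.535 = 69.55, so |A_typical| ~ 2^69.55 = 8.642e+20

8.642e+20


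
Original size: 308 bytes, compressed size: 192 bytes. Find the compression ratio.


Ratio = original / compressed = 308 / 192 = 1.6042

1.6042


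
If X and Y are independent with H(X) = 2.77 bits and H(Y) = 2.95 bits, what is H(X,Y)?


For independent variables, H(X,Y) = H(X) + H(Y) = 2.77 + 2.95 = 5.72

5.72 bits


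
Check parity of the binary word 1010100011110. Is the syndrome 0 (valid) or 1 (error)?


Syndrome = XOR of all bits = 1 XOR 0 XOR 1 XOR 0 XOR 1 XOR 0 XOR 0 XOR 0 XOR 1 XOR 1 XOR 1 XOR 1 XOR 0 = 1

1


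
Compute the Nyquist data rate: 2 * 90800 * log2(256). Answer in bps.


Rate = 2 * B * log2(M) = 2 * 90800 * 8.0 = 1452800.0

1452800.0 bps


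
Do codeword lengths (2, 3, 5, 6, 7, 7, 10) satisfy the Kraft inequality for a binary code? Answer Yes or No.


Kraft sum = sum(2^(-l_i)) = 0.4385, need <= 1. Result: satisfied (a binary prefix-free code with these lengths exists)

Yes


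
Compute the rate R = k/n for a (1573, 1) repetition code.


Rate = k/n = 1/1573

1/1573


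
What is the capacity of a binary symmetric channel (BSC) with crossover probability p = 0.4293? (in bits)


H(p) = -p*log2(p) - (1-p)*log2(1-p) = -0.4293*log2(0.4293) - 0.5707*log2(0.5707) = 0.523721 + 0.461808 = 0.9855. C = 1 - H(p) = 1 - 0.9855 = 0.0145

0.0145 bits


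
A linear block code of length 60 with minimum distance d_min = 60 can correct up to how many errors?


Correction capability = floor((d-1)/2) = floor((60-1)/2) = 29

29 errors


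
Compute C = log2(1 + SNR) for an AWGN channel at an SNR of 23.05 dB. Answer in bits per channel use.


SNR_linear = 10^(23.05/10) = 201.8366; C = log2(1 + SNR_linear) = log2(1 + 201.8366) = 7.6642

7.6642 bits/channel use


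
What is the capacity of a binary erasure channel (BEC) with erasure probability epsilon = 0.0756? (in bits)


C = 1 - epsilon = 1 - 0.0756 = 0.9244

0.9244 bits


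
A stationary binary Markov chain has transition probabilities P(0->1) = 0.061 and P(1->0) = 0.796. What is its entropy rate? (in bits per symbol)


Stationary distribution: pi_0 = p10/(p01+p10) = 0.9288, pi_1 = 0.0712. Entropy rate H' = pi_0*H(p01) + pi_1*H(p10) = 0.9288*0.3314 + 0.0712*0.7299 = 0.3598

0.3598 bits/symbol


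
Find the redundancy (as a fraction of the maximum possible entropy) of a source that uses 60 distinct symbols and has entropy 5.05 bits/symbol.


H_max = log2(K) = log2(60) = 5.9069 bits/symbol. Redundancy = 1 - H/H_max = 1 - 5.05/5.9069 = 1 - 0.8549 = 0.1451

0.1451


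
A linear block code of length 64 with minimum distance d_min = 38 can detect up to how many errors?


Detection capability = d_min - 1 = 38 - 1 = 37

37 errors


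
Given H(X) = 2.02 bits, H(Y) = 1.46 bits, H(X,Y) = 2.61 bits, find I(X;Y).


I(X;Y) = H(X) + H(Y) - H(X,Y) = 2.02 + 1.46 - 2.61 = 0.87

0.87 bits


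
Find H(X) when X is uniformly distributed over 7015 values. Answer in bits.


H = log2(n) = log2(7015) = 12.7762

12.7762 bits


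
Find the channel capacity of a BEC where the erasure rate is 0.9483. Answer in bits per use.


C = 1 - epsilon = 1 - 0.9483 = 0.0517

0.0517 bits


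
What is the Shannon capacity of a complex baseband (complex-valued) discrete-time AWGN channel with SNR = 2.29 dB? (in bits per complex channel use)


SNR_linear = 10^(2.29/10) = 1.6943; C = log2(1 + SNR_linear) = log2(1 + 1.6943) = 1.4299

1.4299 bits/channel use


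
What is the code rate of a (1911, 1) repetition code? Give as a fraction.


Rate = k/n = 1/1911

1/1911


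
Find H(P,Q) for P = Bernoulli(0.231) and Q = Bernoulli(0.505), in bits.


H(P,Q) = -p*log2(q) - (1-p)*log2(1-q). -0.231*log2(0.505) = 0.227684; -0.769*log2(0.495) = 0.780150. H(P,Q) = 0.227684 + 0.780150 = 1.0078

1.0078 bits


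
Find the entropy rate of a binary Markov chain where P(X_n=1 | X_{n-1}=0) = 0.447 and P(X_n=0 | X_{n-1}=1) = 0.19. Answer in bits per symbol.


Stationary distribution: pi_0 = p10/(p01+p10) = 0.2983, pi_1 = 0.7017. Entropy rate H' = pi_0*H(p01) + pi_1*H(p10) = 0.2983*0.9919 + 0.7017*0.7015 = 0.7881

0.7881 bits/symbol


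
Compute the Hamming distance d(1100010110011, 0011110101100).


Count differing positions: ^ ^ ^ ^ ^ . . . ^ ^ ^ ^ ^ = 10 differences

10


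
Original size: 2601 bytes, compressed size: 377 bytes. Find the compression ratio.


Ratio = original / compressed = 2601 / 377 = 6.8992

6.8992


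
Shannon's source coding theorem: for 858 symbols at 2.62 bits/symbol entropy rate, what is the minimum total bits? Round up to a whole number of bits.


Minimum bits >= n * H = 858 * 2.62 = 2247.96, rounded up to a whole number of bits = 2248

2248 bits


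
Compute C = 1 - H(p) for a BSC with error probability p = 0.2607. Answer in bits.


H(p) = -p*log2(p) - (1-p)*log2(1-p) = -0.2607*log2(0.2607) - 0.7393*log2(0.7393) = 0.505637 + 0.322163 = 0.8278. C = 1 - H(p) = 1 - 0.8278 = 0.1722

0.1722 bits


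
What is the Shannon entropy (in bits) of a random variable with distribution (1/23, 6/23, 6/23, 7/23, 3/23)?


H = -sum(p_i * log2(p_i)). Terms: -(1/23)*log2(1/23) = 0.196677; -(6/23)*log2(6/23) = 0.505722; -(6/23)*log2(6/23) = 0.505722; -(7/23)*log2(7/23) = 0.522324; -(3/23)*log2(3/23) = 0.383296. H = 0.196677 + 0.505722 + 0.505722 + 0.522324 + 0.383296 = 2.1137

2.1137 bits


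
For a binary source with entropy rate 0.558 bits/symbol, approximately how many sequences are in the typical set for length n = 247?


log2|A_typical| = nH = 247 * 0.558 = 137.826, so |A_typical| ~ 2^137.826 = 3.089e+41

3.089e+41


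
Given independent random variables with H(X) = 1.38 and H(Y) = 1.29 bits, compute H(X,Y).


For independent variables, H(X,Y) = H(X) + H(Y) = 1.38 + 1.29 = 2.67

2.67 bits


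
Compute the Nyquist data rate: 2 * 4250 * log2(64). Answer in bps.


Rate = 2 * B * log2(M) = 2 * 4250 * 6.0 = 51000.0

51000.0 bps


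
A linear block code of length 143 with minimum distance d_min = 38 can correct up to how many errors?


Correction capability = floor((d-1)/2) = floor((38-1)/2) = 18

18 errors


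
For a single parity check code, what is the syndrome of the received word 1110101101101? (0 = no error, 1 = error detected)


Syndrome = XOR of all bits = 1 XOR 1 XOR 1 XOR 0 XOR 1 XOR 0 XOR 1 XOR 1 XOR 0 XOR 1 XOR 1 XOR 0 XOR 1 = 1

1


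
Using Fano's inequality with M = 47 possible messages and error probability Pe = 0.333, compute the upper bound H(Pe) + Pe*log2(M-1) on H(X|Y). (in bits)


H(Pe) = -Pe*log2(Pe) - (1-Pe)*log2(1-Pe) = -0.333*log2(0.333) - 0.667*log2(0.667) = 0.528273 + 0.389689 = 0.918. Pe*log2(M-1) = 0.333*log2(46) = 1.839346. Bound = H(Pe) + Pe*log2(M-1) = 0.528273 + 0.389689 + 1.839346 = 2.7573

2.7573 bits


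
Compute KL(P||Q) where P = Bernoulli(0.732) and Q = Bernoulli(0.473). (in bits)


KL = p*log2(p/q) + (1-p)*log2((1-p)/(1-q)) = 0.732*log2(0.732/0.473) + 0.268*log2(0.268/0.527) = 0.1997

0.1997 bits


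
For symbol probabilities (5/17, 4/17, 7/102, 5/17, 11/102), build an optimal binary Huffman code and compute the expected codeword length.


Huffman construction (repeatedly merge the two least-probable nodes; each merge adds 1 bit to every symbol beneath it): 7/102 + 11/102 = 3/17; 3/17 + 4/17 = 7/17; 5/17 + 5/17 = 10/17; 7/17 + 10/17 = 1. Resulting codeword lengths (in the order the probabilities were given): (2, 2, 3, 2, 3). L_avg = sum(p_i * l_i) = 5/17*2 + 4/17*2 + 7/102*3 + 5/17*2 + 11/102*3 = 37/17 = 2.1765

2.1765 bits


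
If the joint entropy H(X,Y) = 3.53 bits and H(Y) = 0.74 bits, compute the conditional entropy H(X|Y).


H(X|Y) = H(X,Y) - H(Y) = 3.53 - 0.74 = 2.79

2.79 bits


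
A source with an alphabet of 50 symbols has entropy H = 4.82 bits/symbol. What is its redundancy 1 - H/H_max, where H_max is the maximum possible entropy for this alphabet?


H_max = log2(K) = log2(50) = 5.6439 bits/symbol. Redundancy = 1 - H/H_max = 1 - 4.82/5.6439 = 1 - 0.854 = 0.146

0.146


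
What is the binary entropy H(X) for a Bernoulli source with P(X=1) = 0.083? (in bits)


H = -p*log2(p) - (1-p)*log2(1-p). -0.083*log2(0.083) = 0.298032; -0.917*log2(0.917) = 0.114631. H = 0.298032 + 0.114631 = 0.4127

0.4127 bits


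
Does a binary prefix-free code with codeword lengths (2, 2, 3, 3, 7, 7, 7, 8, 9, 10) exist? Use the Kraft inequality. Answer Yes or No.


Kraft sum = sum(2^(-l_i)) = 0.7803, need <= 1. Result: satisfied (a binary prefix-free code with these lengths exists)

Yes


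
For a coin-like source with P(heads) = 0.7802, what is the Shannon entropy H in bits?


H = -p*log2(p) - (1-p)*log2(1-p). -0.7802*log2(0.7802) = 0.279377; -0.2198*log2(0.2198) = 0.480425. H = 0.279377 + 0.480425 = 0.7598

0.7598 bits


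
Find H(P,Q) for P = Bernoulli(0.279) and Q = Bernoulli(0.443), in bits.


H(P,Q) = -p*log2(q) - (1-p)*log2(1-q). -0.279*log2(0.443) = 0.327719; -0.721*log2(0.557) = 0.608705. H(P,Q) = 0.327719 + 0.608705 = 0.9364

0.9364 bits


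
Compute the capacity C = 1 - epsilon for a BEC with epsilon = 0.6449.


C = 1 - epsilon = 1 - 0.6449 = 0.3551

0.3551 bits


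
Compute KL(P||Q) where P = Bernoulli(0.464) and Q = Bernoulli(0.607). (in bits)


KL = p*log2(p/q) + (1-p)*log2((1-p)/(1-q)) = 0.464*log2(0.464/0.607) + 0.536*log2(0.536/0.393) = 0.0601

0.0601 bits


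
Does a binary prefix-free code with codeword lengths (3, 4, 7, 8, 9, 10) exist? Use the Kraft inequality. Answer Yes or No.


Kraft sum = sum(2^(-l_i)) = 0.2021, need <= 1. Result: satisfied (a binary prefix-free code with these lengths exists)

Yes


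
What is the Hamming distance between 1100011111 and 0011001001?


Count differing positions: ^ ^ ^ ^ . ^ . ^ ^ . = 7 differences

7


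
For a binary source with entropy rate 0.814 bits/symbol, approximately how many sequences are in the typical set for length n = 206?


log2|A_typical| = nH = 206 * 0.814 = 167.684, so |A_typical| ~ 2^167.684 = 3.005e+50

3.005e+50


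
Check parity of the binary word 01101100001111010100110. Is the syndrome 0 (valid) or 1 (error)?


Syndrome = XOR of all bits = 0 XOR 1 XOR 1 XOR 0 XOR 1 XOR 1 XOR 0 XOR 0 XOR 0 XOR 0 XOR 1 XOR 1 XOR 1 XOR 1 XOR 0 XOR 1 XOR 0 XOR 1 XOR 0 XOR 0 XOR 1 XOR 1 XOR 0 = 0

0


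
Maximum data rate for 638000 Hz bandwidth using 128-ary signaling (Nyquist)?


Rate = 2 * B * log2(M) = 2 * 638000 * 7.0 = 8932000.0

8932000.0 bps


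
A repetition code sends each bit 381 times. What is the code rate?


Rate = k/n = 1/381

1/381


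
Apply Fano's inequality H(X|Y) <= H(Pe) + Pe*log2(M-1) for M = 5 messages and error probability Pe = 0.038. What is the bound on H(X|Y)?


H(Pe) = -Pe*log2(Pe) - (1-Pe)*log2(1-Pe) = -0.038*log2(0.038) - 0.962*log2(0.962) = 0.179279 + 0.053767 = 0.233. Pe*log2(M-1) = 0.038*log2(4) = 0.076000. Bound = H(Pe) + Pe*log2(M-1) = 0.179279 + 0.053767 + 0.076000 = 0.309

0.309 bits


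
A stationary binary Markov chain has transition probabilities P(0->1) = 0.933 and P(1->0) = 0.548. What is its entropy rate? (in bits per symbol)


Stationary distribution: pi_0 = p10/(p01+p10) = 0.37, pi_1 = 0.63. Entropy rate H' = pi_0*H(p01) + pi_1*H(p10) = 0.37*0.3546 + 0.63*0.9933 = 0.757

0.757 bits/symbol


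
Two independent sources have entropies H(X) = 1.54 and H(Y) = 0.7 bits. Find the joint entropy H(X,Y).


For independent variables, H(X,Y) = H(X) + H(Y) = 1.54 + 0.7 = 2.24

2.24 bits


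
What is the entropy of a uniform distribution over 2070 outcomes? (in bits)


H = log2(n) = log2(2070) = 11.0154

11.0154 bits


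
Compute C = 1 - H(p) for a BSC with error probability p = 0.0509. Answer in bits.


H(p) = -p*log2(p) - (1-p)*log2(1-p) = -0.0509*log2(0.0509) - 0.9491*log2(0.9491) = 0.218676 + 0.071532 = 0.2902. C = 1 - H(p) = 1 - 0.2902 = 0.7098

0.7098 bits


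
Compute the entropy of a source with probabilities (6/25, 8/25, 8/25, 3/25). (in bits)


H = -sum(p_i * log2(p_i)). Terms: -(6/25)*log2(6/25) = 0.494134; -(8/25)*log2(8/25) = 0.526034; -(8/25)*log2(8/25) = 0.526034; -(3/25)*log2(3/25) = 0.367067. H = 0.494134 + 0.526034 + 0.526034 + 0.367067 = 1.9133

1.9133 bits


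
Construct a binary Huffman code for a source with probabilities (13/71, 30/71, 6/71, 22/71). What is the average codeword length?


Huffman construction (repeatedly merge the two least-probable nodes; each merge adds 1 bit to every symbol beneath it): 6/71 + 13/71 = 19/71; 19/71 + 22/71 = 41/71; 30/71 + 41/71 = 1. Resulting codeword lengths (in the order the probabilities were given): (3, 1, 3, 2). L_avg = sum(p_i * l_i) = 13/71*3 + 30/71*1 + 6/71*3 + 22/71*2 = 131/71 = 1.8451

1.8451 bits


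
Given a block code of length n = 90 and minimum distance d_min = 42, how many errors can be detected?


Detection capability = d_min - 1 = 42 - 1 = 41

41 errors


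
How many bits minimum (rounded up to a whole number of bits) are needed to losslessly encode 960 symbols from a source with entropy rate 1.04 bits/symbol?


Minimum bits >= n * H = 960 * 1.04 = 998.4, rounded up to a whole number of bits = 999

999 bits


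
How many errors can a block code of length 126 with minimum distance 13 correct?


Correction capability = floor((d-1)/2) = floor((13-1)/2) = 6

6 errors


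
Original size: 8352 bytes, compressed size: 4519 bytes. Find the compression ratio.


Ratio = original / compressed = 8352 / 4519 = 1.8482

1.8482


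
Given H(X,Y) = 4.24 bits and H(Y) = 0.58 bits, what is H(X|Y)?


H(X|Y) = H(X,Y) - H(Y) = 4.24 - 0.58 = 3.66

3.66 bits


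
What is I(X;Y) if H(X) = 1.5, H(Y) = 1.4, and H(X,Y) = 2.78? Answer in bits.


I(X;Y) = H(X) + H(Y) - H(X,Y) = 1.5 + 1.4 - 2.78 = 0.12

0.12 bits


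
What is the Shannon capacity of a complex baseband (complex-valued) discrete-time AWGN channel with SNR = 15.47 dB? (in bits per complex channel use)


SNR_linear = 10^(15.47/10) = 35.2371; C = log2(1 + SNR_linear) = log2(1 + 35.2371) = 5.1794

5.1794 bits/channel use


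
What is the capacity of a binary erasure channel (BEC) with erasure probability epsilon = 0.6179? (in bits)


C = 1 - epsilon = 1 - 0.6179 = 0.3821

0.3821 bits


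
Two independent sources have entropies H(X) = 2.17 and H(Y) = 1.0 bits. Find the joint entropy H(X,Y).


For independent variables, H(X,Y) = H(X) + H(Y) = 2.17 + 1.0 = 3.17

3.17 bits


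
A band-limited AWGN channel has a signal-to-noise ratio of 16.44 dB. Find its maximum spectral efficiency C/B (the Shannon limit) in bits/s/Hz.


SNR_linear = 10^(16.44/10) = 44.0555; C/B = log2(1 + SNR_linear) = log2(1 + 44.0555) = 5.4936

5.4936 bits/s/Hz


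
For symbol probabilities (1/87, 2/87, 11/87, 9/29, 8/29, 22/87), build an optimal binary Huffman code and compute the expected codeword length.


Huffman construction (repeatedly merge the two least-probable nodes; each merge adds 1 bit to every symbol beneath it): 1/87 + 2/87 = 1/29; 1/29 + 11/87 = 14/87; 14/87 + 22/87 = 12/29; 8/29 + 9/29 = 17/29; 12/29 + 17/29 = 1. Resulting codeword lengths (in the order the probabilities were given): (4, 4, 3, 2, 2, 2). L_avg = sum(p_i * l_i) = 1/87*4 + 2/87*4 + 11/87*3 + 9/29*2 + 8/29*2 + 22/87*2 = 191/87 = 2.1954

2.1954 bits


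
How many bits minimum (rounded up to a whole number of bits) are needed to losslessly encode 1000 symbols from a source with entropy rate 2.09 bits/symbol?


Minimum bits >= n * H = 1000 * 2.09 = 2090.0, rounded up to a whole number of bits = 2090

2090 bits


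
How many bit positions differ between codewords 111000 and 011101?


Count differing positions: ^ . . ^ . ^ = 3 differences

3


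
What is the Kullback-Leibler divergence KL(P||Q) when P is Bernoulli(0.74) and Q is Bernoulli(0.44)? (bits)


KL = p*log2(p/q) + (1-p)*log2((1-p)/(1-q)) = 0.74*log2(0.74/0.44) + 0.26*log2(0.26/0.56) = 0.2672

0.2672 bits


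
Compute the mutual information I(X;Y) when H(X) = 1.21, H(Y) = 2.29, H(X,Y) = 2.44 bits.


I(X;Y) = H(X) + H(Y) - H(X,Y) = 1.21 + 2.29 - 2.44 = 1.06

1.06 bits


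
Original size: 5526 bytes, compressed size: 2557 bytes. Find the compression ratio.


Ratio = original / compressed = 5526 / 2557 = 2.1611

2.1611


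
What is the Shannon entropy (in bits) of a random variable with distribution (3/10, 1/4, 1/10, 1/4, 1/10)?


H = -sum(p_i * log2(p_i)). Terms: -(3/10)*log2(3/10) = 0.521090; -(1/4)*log2(1/4) = 0.500000; -(1/10)*log2(1/10) = 0.332193; -(1/4)*log2(1/4) = 0.500000; -(1/10)*log2(1/10) = 0.332193. H = 0.521090 + 0.500000 + 0.332193 + 0.500000 + 0.332193 = 2.1855

2.1855 bits


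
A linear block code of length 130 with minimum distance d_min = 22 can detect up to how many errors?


Detection capability = d_min - 1 = 22 - 1 = 21

21 errors


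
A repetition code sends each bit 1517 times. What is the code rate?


Rate = k/n = 1/1517

1/1517


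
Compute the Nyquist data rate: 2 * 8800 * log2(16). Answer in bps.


Rate = 2 * B * log2(M) = 2 * 8800 * 4.0 = 70400.0

70400.0 bps


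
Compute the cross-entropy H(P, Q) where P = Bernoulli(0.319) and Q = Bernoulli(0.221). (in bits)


H(P,Q) = -p*log2(q) - (1-p)*log2(1-q). -0.319*log2(0.221) = 0.694744; -0.681*log2(0.779) = 0.245368. H(P,Q) = 0.694744 + 0.245368 = 0.9401

0.9401 bits


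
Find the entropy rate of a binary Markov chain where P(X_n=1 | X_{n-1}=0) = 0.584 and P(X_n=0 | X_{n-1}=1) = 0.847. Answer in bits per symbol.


Stationary distribution: pi_0 = p10/(p01+p10) = 0.5919, pi_1 = 0.4081. Entropy rate H' = pi_0*H(p01) + pi_1*H(p10) = 0.5919*0.9795 + 0.4081*0.6173 = 0.8317

0.8317 bits/symbol


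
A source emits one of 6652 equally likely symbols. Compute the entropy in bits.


H = log2(n) = log2(6652) = 12.6996

12.6996 bits


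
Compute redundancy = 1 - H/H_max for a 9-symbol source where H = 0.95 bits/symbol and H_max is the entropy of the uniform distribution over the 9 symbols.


H_max = log2(K) = log2(9) = 3.1699 bits/symbol. Redundancy = 1 - H/H_max = 1 - 0.95/3.1699 = 1 - 0.2997 = 0.7003

0.7003


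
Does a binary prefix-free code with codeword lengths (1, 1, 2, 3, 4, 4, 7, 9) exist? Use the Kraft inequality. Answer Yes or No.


Kraft sum = sum(2^(-l_i)) = 1.5098, need <= 1. Result: violated (a binary prefix-free code with these lengths cannot exist)

No


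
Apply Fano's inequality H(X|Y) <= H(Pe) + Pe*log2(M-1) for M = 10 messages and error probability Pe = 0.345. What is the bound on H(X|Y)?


H(Pe) = -Pe*log2(Pe) - (1-Pe)*log2(1-Pe) = -0.345*log2(0.345) - 0.655*log2(0.655) = 0.529689 + 0.399834 = 0.9295. Pe*log2(M-1) = 0.345*log2(9) = 1.093624. Bound = H(Pe) + Pe*log2(M-1) = 0.529689 + 0.399834 + 1.093624 = 2.0231

2.0231 bits


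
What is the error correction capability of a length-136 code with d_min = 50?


Correction capability = floor((d-1)/2) = floor((50-1)/2) = 24

24 errors


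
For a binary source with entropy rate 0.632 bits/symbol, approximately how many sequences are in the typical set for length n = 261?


log2|A_typical| = nH = 261 * 0.632 = 164.952, so |A_typical| ~ 2^164.952 = 4.524e+49

4.524e+49


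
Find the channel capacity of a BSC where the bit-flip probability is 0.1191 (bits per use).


H(p) = -p*log2(p) - (1-p)*log2(1-p) = -0.1191*log2(0.1191) - 0.8809*log2(0.8809) = 0.365608 + 0.161161 = 0.5268. C = 1 - H(p) = 1 - 0.5268 = 0.4732

0.4732 bits


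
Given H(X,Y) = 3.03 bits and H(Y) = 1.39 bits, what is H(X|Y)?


H(X|Y) = H(X,Y) - H(Y) = 3.03 - 1.39 = 1.64

1.64 bits


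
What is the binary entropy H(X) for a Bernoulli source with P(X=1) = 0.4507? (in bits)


H = -p*log2(p) - (1-p)*log2(1-p). -0.4507*log2(0.4507) = 0.518197; -0.5493*log2(0.5493) = 0.474779. H = 0.518197 + 0.474779 = 0.993

0.993 bits


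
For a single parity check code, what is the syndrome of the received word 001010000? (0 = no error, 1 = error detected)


Syndrome = XOR of all bits = 0 XOR 0 XOR 1 XOR 0 XOR 1 XOR 0 XOR 0 XOR 0 XOR 0 = 0

0


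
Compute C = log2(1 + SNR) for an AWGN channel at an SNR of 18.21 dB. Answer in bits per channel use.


SNR_linear = 10^(18.21/10) = 66.2217; C = log2(1 + SNR_linear) = log2(1 + 66.2217) = 6.0709

6.0709 bits/channel use


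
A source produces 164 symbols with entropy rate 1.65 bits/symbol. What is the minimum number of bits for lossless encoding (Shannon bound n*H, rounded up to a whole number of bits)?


Minimum bits >= n * H = 164 * 1.65 = 270.6, rounded up to a whole number of bits = 271

271 bits


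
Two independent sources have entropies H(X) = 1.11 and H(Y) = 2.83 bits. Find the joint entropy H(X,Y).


For independent variables, H(X,Y) = H(X) + H(Y) = 1.11 + 2.83 = 3.94

3.94 bits


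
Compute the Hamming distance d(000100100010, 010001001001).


Count differing positions: . ^ . ^ . ^ ^ . ^ . ^ ^ = 7 differences

7


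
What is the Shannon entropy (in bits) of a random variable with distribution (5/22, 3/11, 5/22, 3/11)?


H = -sum(p_i * log2(p_i)). Terms: -(5/22)*log2(5/22) = 0.485796; -(3/11)*log2(3/11) = 0.511219; -(5/22)*log2(5/22) = 0.485796; -(3/11)*log2(3/11) = 0.511219. H = 0.485796 + 0.511219 + 0.485796 + 0.511219 = 1.994

1.994 bits


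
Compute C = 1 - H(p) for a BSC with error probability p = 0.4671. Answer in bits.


H(p) = -p*log2(p) - (1-p)*log2(1-p) = -0.4671*log2(0.4671) - 0.5329*log2(0.5329) = 0.512968 + 0.483907 = 0.9969. C = 1 - H(p) = 1 - 0.9969 = 0.0031

0.0031 bits


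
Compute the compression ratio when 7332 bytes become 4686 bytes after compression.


Ratio = original / compressed = 7332 / 4686 = 1.5647

1.5647


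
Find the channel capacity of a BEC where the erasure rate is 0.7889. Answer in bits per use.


C = 1 - epsilon = 1 - 0.7889 = 0.2111

0.2111 bits


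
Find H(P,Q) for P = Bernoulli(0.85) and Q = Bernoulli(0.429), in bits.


H(P,Q) = -p*log2(q) - (1-p)*log2(1-q). -0.85*log2(0.429) = 1.037808; -0.15*log2(0.571) = 0.121266. H(P,Q) = 1.037808 + 0.121266 = 1.1591

1.1591 bits


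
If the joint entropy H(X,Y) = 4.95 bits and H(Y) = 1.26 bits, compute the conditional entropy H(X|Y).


H(X|Y) = H(X,Y) - H(Y) = 4.95 - 1.26 = 3.69

3.69 bits


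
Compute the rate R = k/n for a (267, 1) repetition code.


Rate = k/n = 1/267

1/267


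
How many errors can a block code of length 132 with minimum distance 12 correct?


Correction capability = floor((d-1)/2) = floor((12-1)/2) = 5

5 errors


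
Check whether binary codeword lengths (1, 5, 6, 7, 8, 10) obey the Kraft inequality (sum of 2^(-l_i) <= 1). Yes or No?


Kraft sum = sum(2^(-l_i)) = 0.5596, need <= 1. Result: satisfied (a binary prefix-free code with these lengths exists)

Yes


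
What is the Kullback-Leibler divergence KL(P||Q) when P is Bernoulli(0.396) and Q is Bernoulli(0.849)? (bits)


KL = p*log2(p/q) + (1-p)*log2((1-p)/(1-q)) = 0.396*log2(0.396/0.849) + 0.604*log2(0.604/0.151) = 0.7723

0.7723 bits


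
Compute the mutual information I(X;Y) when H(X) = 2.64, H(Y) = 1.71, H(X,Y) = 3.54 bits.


I(X;Y) = H(X) + H(Y) - H(X,Y) = 2.64 + 1.71 - 3.54 = 0.81

0.81 bits


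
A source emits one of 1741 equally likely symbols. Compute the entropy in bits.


H = log2(n) = log2(1741) = 10.7657

10.7657 bits


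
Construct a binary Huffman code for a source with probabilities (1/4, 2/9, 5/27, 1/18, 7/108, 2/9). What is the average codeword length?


Huffman construction (repeatedly merge the two least-probable nodes; each merge adds 1 bit to every symbol beneath it): 1/18 + 7/108 = 13/108; 13/108 + 5/27 = 11/36; 2/9 + 2/9 = 4/9; 1/4 + 11/36 = 5/9; 4/9 + 5/9 = 1. Resulting codeword lengths (in the order the probabilities were given): (2, 2, 3, 4, 4, 2). L_avg = sum(p_i * l_i) = 1/4*2 + 2/9*2 + 5/27*3 + 1/18*4 + 7/108*4 + 2/9*2 = 131/54 = 2.4259

2.4259 bits


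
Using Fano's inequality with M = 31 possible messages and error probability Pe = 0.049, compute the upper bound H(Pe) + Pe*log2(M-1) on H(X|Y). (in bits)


H(Pe) = -Pe*log2(Pe) - (1-Pe)*log2(1-Pe) = -0.049*log2(0.049) - 0.951*log2(0.951) = 0.213203 + 0.068931 = 0.2821. Pe*log2(M-1) = 0.049*log2(30) = 0.240438. Bound = H(Pe) + Pe*log2(M-1) = 0.213203 + 0.068931 + 0.240438 = 0.5226

0.5226 bits


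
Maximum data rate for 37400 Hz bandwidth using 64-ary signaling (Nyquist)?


Rate = 2 * B * log2(M) = 2 * 37400 * 6.0 = 448800.0

448800.0 bps


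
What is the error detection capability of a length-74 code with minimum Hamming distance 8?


Detection capability = d_min - 1 = 8 - 1 = 7

7 errors


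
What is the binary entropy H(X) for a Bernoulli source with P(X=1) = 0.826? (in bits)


H = -p*log2(p) - (1-p)*log2(1-p). -0.826*log2(0.826) = 0.227799; -0.174*log2(0.174) = 0.438974. H = 0.227799 + 0.438974 = 0.6668

0.6668 bits


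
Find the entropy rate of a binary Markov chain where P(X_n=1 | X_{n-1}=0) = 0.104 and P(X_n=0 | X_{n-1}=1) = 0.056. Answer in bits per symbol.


Stationary distribution: pi_0 = p10/(p01+p10) = 0.35, pi_1 = 0.65. Entropy rate H' = pi_0*H(p01) + pi_1*H(p10) = 0.35*0.4815 + 0.65*0.3114 = 0.3709

0.3709 bits/symbol


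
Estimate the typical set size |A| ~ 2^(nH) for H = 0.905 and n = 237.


log2|A_typical| = nH = 237 * 0.905 = 214.485, so |A_typical| ~ 2^214.485 = 3.685e+64

3.685e+64


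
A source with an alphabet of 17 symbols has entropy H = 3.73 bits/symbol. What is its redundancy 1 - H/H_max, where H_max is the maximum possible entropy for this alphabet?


H_max = log2(K) = log2(17) = 4.0875 bits/symbol. Redundancy = 1 - H/H_max = 1 - 3.73/4.0875 = 1 - 0.9125 = 0.0875

0.0875


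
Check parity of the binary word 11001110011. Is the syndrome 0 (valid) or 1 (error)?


Syndrome = XOR of all bits = 1 XOR 1 XOR 0 XOR 0 XOR 1 XOR 1 XOR 1 XOR 0 XOR 0 XOR 1 XOR 1 = 1

1


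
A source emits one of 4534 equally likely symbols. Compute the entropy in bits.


H = log2(n) = log2(4534) = 12.1466

12.1466 bits


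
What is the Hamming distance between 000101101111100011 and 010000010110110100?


Count differing positions: . ^ . ^ . ^ ^ ^ ^ . . ^ . ^ . ^ ^ ^ = 11 differences

11


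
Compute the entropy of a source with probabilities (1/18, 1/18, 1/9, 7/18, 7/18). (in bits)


H = -sum(p_i * log2(p_i)). Terms: -(1/18)*log2(1/18) = 0.231663; -(1/18)*log2(1/18) = 0.231663; -(1/9)*log2(1/9) = 0.352214; -(7/18)*log2(7/18) = 0.529888; -(7/18)*log2(7/18) = 0.529888. H = 0.231663 + 0.231663 + 0.352214 + 0.529888 + 0.529888 = 1.8753

1.8753 bits


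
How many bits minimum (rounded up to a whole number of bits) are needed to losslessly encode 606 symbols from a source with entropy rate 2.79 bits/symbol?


Minimum bits >= n * H = 606 * 2.79 = 1690.74, rounded up to a whole number of bits = 1691

1691 bits


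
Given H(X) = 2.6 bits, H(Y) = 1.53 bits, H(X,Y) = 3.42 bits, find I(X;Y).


I(X;Y) = H(X) + H(Y) - H(X,Y) = 2.6 + 1.53 - 3.42 = 0.71

0.71 bits


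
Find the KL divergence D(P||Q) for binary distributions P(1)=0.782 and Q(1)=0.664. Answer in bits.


KL = p*log2(p/q) + (1-p)*log2((1-p)/(1-q)) = 0.782*log2(0.782/0.664) + 0.218*log2(0.218/0.336) = 0.0485

0.0485 bits


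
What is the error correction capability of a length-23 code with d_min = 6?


Correction capability = floor((d-1)/2) = floor((6-1)/2) = 2

2 errors


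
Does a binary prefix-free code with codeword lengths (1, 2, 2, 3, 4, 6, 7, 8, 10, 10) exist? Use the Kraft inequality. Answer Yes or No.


Kraft sum = sum(2^(-l_i)) = 1.2168, need <= 1. Result: violated (a binary prefix-free code with these lengths cannot exist)

No


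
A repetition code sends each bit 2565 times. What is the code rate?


Rate = k/n = 1/2565

1/2565


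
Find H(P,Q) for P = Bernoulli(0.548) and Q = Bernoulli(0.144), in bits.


H(P,Q) = -p*log2(q) - (1-p)*log2(1-q). -0.548*log2(0.144) = 1.532131; -0.452*log2(0.856) = 0.101391. H(P,Q) = 1.532131 + 0.101391 = 1.6335

1.6335 bits


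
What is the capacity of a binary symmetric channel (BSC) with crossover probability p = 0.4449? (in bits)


H(p) = -p*log2(p) - (1-p)*log2(1-p) = -0.4449*log2(0.4449) - 0.5551*log2(0.5551) = 0.519842 + 0.471380 = 0.9912. C = 1 - H(p) = 1 - 0.9912 = 0.0088

0.0088 bits


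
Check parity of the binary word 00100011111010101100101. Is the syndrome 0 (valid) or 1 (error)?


Syndrome = XOR of all bits = 0 XOR 0 XOR 1 XOR 0 XOR 0 XOR 0 XOR 1 XOR 1 XOR 1 XOR 1 XOR 1 XOR 0 XOR 1 XOR 0 XOR 1 XOR 0 XOR 1 XOR 1 XOR 0 XOR 0 XOR 1 XOR 0 XOR 1 = 0

0


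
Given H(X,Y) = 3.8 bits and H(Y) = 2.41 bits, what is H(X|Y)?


H(X|Y) = H(X,Y) - H(Y) = 3.8 - 2.41 = 1.39

1.39 bits


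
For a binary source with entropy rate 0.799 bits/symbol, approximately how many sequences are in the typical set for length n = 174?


log2|A_typical| = nH = 174 * 0.799 = 139.026, so |A_typical| ~ 2^139.026 = 7.096e+41

7.096e+41


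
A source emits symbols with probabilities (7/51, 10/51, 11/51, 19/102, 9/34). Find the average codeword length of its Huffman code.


Huffman construction (repeatedly merge the two least-probable nodes; each merge adds 1 bit to every symbol beneath it): 7/51 + 19/102 = 11/34; 10/51 + 11/51 = 7/17; 9/34 + 11/34 = 10/17; 7/17 + 10/17 = 1. Resulting codeword lengths (in the order the probabilities were given): (3, 2, 2, 3, 2). L_avg = sum(p_i * l_i) = 7/51*3 + 10/51*2 + 11/51*2 + 19/102*3 + 9/34*2 = 79/34 = 2.3235

2.3235 bits


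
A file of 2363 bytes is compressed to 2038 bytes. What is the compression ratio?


Ratio = original / compressed = 2363 / 2038 = 1.1595

1.1595


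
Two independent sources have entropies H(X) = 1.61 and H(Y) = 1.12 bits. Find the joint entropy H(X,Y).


For independent variables, H(X,Y) = H(X) + H(Y) = 1.61 + 1.12 = 2.73

2.73 bits


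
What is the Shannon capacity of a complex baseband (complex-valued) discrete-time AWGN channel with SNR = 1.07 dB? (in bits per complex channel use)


SNR_linear = 10^(1.07/10) = 1.2794; C = log2(1 + SNR_linear) = log2(1 + 1.2794) = 1.1886

1.1886 bits/channel use


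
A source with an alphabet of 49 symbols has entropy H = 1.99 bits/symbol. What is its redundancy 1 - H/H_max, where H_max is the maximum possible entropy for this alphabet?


H_max = log2(K) = log2(49) = 5.6147 bits/symbol. Redundancy = 1 - H/H_max = 1 - 1.99/5.6147 = 1 - 0.3544 = 0.6456

0.6456


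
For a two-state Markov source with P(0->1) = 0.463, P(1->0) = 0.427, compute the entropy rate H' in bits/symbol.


Stationary distribution: pi_0 = p10/(p01+p10) = 0.4798, pi_1 = 0.5202. Entropy rate H' = pi_0*H(p01) + pi_1*H(p10) = 0.4798*0.996 + 0.5202*0.9846 = 0.9901

0.9901 bits/symbol


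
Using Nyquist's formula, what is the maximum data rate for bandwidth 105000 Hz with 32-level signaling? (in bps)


Rate = 2 * B * log2(M) = 2 * 105000 * 5.0 = 1050000.0

1050000.0 bps


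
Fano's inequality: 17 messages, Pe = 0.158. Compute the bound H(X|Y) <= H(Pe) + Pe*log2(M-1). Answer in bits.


H(Pe) = -Pe*log2(Pe) - (1-Pe)*log2(1-Pe) = -0.158*log2(0.158) - 0.842*log2(0.842) = 0.420597 + 0.208907 = 0.6295. Pe*log2(M-1) = 0.158*log2(16) = 0.632000. Bound = H(Pe) + Pe*log2(M-1) = 0.420597 + 0.208907 + 0.632000 = 1.2615

1.2615 bits


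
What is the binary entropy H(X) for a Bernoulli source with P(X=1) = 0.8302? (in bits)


H = -p*log2(p) - (1-p)*log2(1-p). -0.8302*log2(0.8302) = 0.222883; -0.1698*log2(0.1698) = 0.434364. H = 0.222883 + 0.434364 = 0.6572

0.6572 bits


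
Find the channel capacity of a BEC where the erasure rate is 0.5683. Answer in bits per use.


C = 1 - epsilon = 1 - 0.5683 = 0.4317

0.4317 bits


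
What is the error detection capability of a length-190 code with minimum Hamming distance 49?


Detection capability = d_min - 1 = 49 - 1 = 48

48 errors


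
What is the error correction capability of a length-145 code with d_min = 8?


Correction capability = floor((d-1)/2) = floor((8-1)/2) = 3

3 errors


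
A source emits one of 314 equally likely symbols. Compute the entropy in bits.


H = log2(n) = log2(314) = 8.2946

8.2946 bits


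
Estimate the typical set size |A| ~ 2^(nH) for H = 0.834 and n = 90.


log2|A_typical| = nH = 90 * 0.834 = 75.06, so |A_typical| ~ 2^75.06 = 3.938e+22

3.938e+22


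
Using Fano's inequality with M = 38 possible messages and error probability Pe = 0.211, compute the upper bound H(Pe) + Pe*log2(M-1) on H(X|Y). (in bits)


H(Pe) = -Pe*log2(Pe) - (1-Pe)*log2(1-Pe) = -0.211*log2(0.211) - 0.789*log2(0.789) = 0.473629 + 0.269761 = 0.7434. Pe*log2(M-1) = 0.211*log2(37) = 1.099195. Bound = H(Pe) + Pe*log2(M-1) = 0.473629 + 0.269761 + 1.099195 = 1.8426

1.8426 bits


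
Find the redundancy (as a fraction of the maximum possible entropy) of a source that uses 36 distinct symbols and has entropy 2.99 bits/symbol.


H_max = log2(K) = log2(36) = 5.1699 bits/symbol. Redundancy = 1 - H/H_max = 1 - 2.99/5.1699 = 1 - 0.5783 = 0.4217

0.4217


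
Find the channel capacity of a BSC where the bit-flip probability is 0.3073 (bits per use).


H(p) = -p*log2(p) - (1-p)*log2(1-p) = -0.3073*log2(0.3073) - 0.6927*log2(0.6927) = 0.523111 + 0.366921 = 0.89. C = 1 - H(p) = 1 - 0.89 = 0.11

0.11 bits


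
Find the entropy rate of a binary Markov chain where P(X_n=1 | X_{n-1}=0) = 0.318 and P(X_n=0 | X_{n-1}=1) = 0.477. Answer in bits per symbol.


Stationary distribution: pi_0 = p10/(p01+p10) = 0.6, pi_1 = 0.4. Entropy rate H' = pi_0*H(p01) + pi_1*H(p10) = 0.6*0.9022 + 0.4*0.9985 = 0.9407

0.9407 bits/symbol


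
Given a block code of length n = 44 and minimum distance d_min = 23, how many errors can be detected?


Detection capability = d_min - 1 = 23 - 1 = 22

22 errors


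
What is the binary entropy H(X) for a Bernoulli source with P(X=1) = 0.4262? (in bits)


H = -p*log2(p) - (1-p)*log2(1-p). -0.4262*log2(0.4262) = 0.524395; -0.5738*log2(0.5738) = 0.459832. H = 0.524395 + 0.459832 = 0.9842

0.9842 bits


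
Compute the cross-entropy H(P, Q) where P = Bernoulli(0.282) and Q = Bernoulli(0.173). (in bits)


H(P,Q) = -p*log2(q) - (1-p)*log2(1-q). -0.282*log2(0.173) = 0.713786; -0.718*log2(0.827) = 0.196761. H(P,Q) = 0.713786 + 0.196761 = 0.9105

0.9105 bits


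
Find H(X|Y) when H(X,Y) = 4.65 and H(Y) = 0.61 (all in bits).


H(X|Y) = H(X,Y) - H(Y) = 4.65 - 0.61 = 4.04

4.04 bits


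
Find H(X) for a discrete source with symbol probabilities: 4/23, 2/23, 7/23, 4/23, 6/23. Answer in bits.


H = -sum(p_i * log2(p_i)). Terms: -(4/23)*log2(4/23) = 0.438880; -(2/23)*log2(2/23) = 0.306397; -(7/23)*log2(7/23) = 0.522324; -(4/23)*log2(4/23) = 0.438880; -(6/23)*log2(6/23) = 0.505722. H = 0.438880 + 0.306397 + 0.522324 + 0.438880 + 0.505722 = 2.2122

2.2122 bits


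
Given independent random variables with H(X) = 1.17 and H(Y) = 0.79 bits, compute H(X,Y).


For independent variables, H(X,Y) = H(X) + H(Y) = 1.17 + 0.79 = 1.96

1.96 bits


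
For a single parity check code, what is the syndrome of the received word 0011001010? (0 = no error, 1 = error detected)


Syndrome = XOR of all bits = 0 XOR 0 XOR 1 XOR 1 XOR 0 XOR 0 XOR 1 XOR 0 XOR 1 XOR 0 = 0

0


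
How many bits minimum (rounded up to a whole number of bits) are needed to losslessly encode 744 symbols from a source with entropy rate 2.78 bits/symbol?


Minimum bits >= n * H = 744 * 2.78 = 2068.32, rounded up to a whole number of bits = 2069

2069 bits


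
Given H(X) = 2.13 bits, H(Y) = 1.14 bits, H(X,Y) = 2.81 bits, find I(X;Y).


I(X;Y) = H(X) + H(Y) - H(X,Y) = 2.13 + 1.14 - 2.81 = 0.46

0.46 bits


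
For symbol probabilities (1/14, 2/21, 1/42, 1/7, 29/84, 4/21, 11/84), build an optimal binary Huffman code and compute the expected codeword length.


Huffman construction (repeatedly merge the two least-probable nodes; each merge adds 1 bit to every symbol beneath it): 1/42 + 1/14 = 2/21; 2/21 + 2/21 = 4/21; 11/84 + 1/7 = 23/84; 4/21 + 4/21 = 8/21; 23/84 + 29/84 = 13/21; 8/21 + 13/21 = 1. Resulting codeword lengths (in the order the probabilities were given): (4, 3, 4, 3, 2, 2, 3). L_avg = sum(p_i * l_i) = 1/14*4 + 2/21*3 + 1/42*4 + 1/7*3 + 29/84*2 + 4/21*2 + 11/84*3 = 215/84 = 2.5595

2.5595 bits


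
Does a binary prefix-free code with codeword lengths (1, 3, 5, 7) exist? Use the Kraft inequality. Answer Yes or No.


Kraft sum = sum(2^(-l_i)) = 0.6641, need <= 1. Result: satisfied (a binary prefix-free code with these lengths exists)

Yes
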